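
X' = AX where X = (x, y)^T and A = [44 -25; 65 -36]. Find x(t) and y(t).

Coefficient matrix A = [[44, -25], [65, -36]].
Characteristic polynomial det(A - λI) = λ^2 - 8λ + 41 = 0.
Eigenvalues λ = 4 ± 5i (complex conjugate pair).
For λ=4+5i: an eigenvector is (-1,-2) - i(2,3) = (-1 - 2i, -2 - 3i).
A real fundamental pair from Re and Im of e^((4+5i)t)v: X_1 = e^(4t)(cos(5t)·(-1,-2) + sin(5t)·(2,3)), X_2 = e^(4t)(sin(5t)·(-1,-2) - cos(5t)·(2,3)).
General solution: K_1X_1 + K_2X_2.

x(t) = 2K_1e^(4t)sin(5t) - K_1e^(4t)cos(5t) - K_2e^(4t)sin(5t) - 2K_2e^(4t)cos(5t), y(t) = 3K_1e^(4t)sin(5t) - 2K_1e^(4t)cos(5t) - 2K_2e^(4t)sin(5t) - 3K_2e^(4t)cos(5t)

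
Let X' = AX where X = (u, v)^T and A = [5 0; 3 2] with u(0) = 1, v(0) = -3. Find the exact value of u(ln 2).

32

A = [[5,0],[3,2]]; eigenvalues λ = 2, 5.
Eigenvectors: (0,1) for λ=2, (-1,-1) for λ=5.
From the initial condition, c_1 = -4, c_2 = -1.
u(ln 2) = (-4)(2^2)(0) + (-1)(2^5)(-1) = 32.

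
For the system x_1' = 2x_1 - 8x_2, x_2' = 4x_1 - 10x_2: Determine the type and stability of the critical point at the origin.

stable node

A = [[2,-8],[4,-10]]; det(A-λI) = λ^2 + 8λ + 12.
λ = -2, -6: both negative.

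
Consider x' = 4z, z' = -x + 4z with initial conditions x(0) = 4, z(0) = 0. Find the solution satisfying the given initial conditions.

x(t) = -8te^(2t) + 4e^(2t), z(t) = -4te^(2t)

Coefficient matrix A = [[0, 4], [-1, 4]].
Characteristic polynomial det(A - λI) = λ^2 - 4λ + 4 = 0.
Single eigenvalue λ = 2 with algebraic multiplicity 2.
Eigenvector v = (-2,-1); generalized eigenvector w with (A-λI)w=v is (-1,-1).
General solution: e^(2t)[K_1·v + K_2·(t·v + w)].
Applying x(0)=4, z(0)=0 gives K_1=-4, K_2=4.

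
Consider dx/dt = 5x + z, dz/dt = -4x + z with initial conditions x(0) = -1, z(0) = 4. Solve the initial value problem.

Coefficient matrix A = [[5, 1], [-4, 1]].
Characteristic polynomial det(A - λI) = λ^2 - 6λ + 9 = 0.
Single eigenvalue λ = 3 with algebraic multiplicity 2.
Eigenvector v = (-1,2); generalized eigenvector w with (A-λI)w=v is (-2,3).
General solution: e^(3t)[K_1·v + K_2·(t·v + w)].
Applying x(0)=-1, z(0)=4 gives K_1=5, K_2=-2.

x(t) = 2te^(3t) - e^(3t), z(t) = -4te^(3t) + 4e^(3t)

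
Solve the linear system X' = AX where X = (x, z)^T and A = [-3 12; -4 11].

x(t) = 3K_1e^(5t) - 2K_2e^(3t), z(t) = 2K_1e^(5t) - K_2e^(3t)

Coefficient matrix A = [[-3, 12], [-4, 11]].
Characteristic polynomial det(A - λI) = λ^2 - 8λ + 15 = 0.
Eigenvalues λ = 5, 3.
For λ=5: (A-λI) row 1 is [-8, 12], so an eigenvector is (3, 2).
For λ=3: (A-λI) row 1 is [-6, 12], so an eigenvector is (-2, -1).
General solution: K_1e^(5t)(3,2) + K_2e^(3t)(-2,-1).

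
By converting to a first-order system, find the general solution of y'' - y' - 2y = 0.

Let x_1 = y, x_2 = y'. Then x_1' = x_2 and x_2' = 2x_1 + x_2.
A = [[0,1],[2,1]]; det(A-λI) = λ^2 - λ - 2.
Eigenvalues λ = -1, 2 with eigenvectors (1,-1), (1,2).

y(t) = c_1e^(-t) + c_2e^(2t)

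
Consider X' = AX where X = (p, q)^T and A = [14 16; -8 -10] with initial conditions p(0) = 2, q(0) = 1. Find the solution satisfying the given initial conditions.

p(t) = 6e^(6t) - 4e^(-2t), q(t) = -3e^(6t) + 4e^(-2t)

Coefficient matrix A = [[14, 16], [-8, -10]].
Characteristic polynomial det(A - λI) = λ^2 - 4λ - 12 = 0.
Eigenvalues λ = -2, 6.
For λ=-2: (A-λI) row 1 is [16, 16], so an eigenvector is (-1, 1).
For λ=6: (A-λI) row 1 is [8, 16], so an eigenvector is (2, -1).
General solution: c_1e^(-2t)(-1,1) + c_2e^(6t)(2,-1).
Applying p(0)=2, q(0)=1 gives c_1=4, c_2=3.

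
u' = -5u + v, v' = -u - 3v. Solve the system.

Coefficient matrix A = [[-5, 1], [-1, -3]].
Characteristic polynomial det(A - λI) = λ^2 + 8λ + 16 = 0.
Single eigenvalue λ = -4 with algebraic multiplicity 2.
Eigenvector v = (-1,-1); generalized eigenvector w with (A-λI)w=v is (-1,-2).
General solution: e^(-4t)[c_1·v + c_2·(t·v + w)].

u(t) = -c_1e^(-4t) - c_2te^(-4t) - c_2e^(-4t), v(t) = -c_1e^(-4t) - c_2te^(-4t) - 2c_2e^(-4t)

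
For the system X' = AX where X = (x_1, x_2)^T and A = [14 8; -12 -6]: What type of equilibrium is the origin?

A = [[14,8],[-12,-6]]; det(A-λI) = λ^2 - 8λ + 12.
λ = 2, 6: both positive.

unstable node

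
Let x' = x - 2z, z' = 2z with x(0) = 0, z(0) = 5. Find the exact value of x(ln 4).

-120

A = [[1,-2],[0,2]]; eigenvalues λ = 2, 1.
Eigenvectors: (-2,1) for λ=2, (1,0) for λ=1.
From the initial condition, c_1 = 5, c_2 = 10.
x(ln 4) = (5)(4^2)(-2) + (10)(4^1)(1) = -120.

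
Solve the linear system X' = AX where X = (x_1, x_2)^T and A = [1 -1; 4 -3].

x_1(t) = C_1e^(-t) + C_2te^(-t) + 2C_2e^(-t), x_2(t) = 2C_1e^(-t) + 2C_2te^(-t) + 3C_2e^(-t)

Coefficient matrix A = [[1, -1], [4, -3]].
Characteristic polynomial det(A - λI) = λ^2 + 2λ + 1 = 0.
Single eigenvalue λ = -1 with algebraic multiplicity 2.
Eigenvector v = (1,2); generalized eigenvector w with (A-λI)w=v is (2,3).
General solution: e^(-t)[C_1·v + C_2·(t·v + w)].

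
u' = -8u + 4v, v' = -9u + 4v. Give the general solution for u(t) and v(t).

u(t) = 2C_1e^(-2t) + 2C_2te^(-2t) + C_2e^(-2t), v(t) = 3C_1e^(-2t) + 3C_2te^(-2t) + 2C_2e^(-2t)

Coefficient matrix A = [[-8, 4], [-9, 4]].
Characteristic polynomial det(A - λI) = λ^2 + 4λ + 4 = 0.
Single eigenvalue λ = -2 with algebraic multiplicity 2.
Eigenvector v = (2,3); generalized eigenvector w with (A-λI)w=v is (1,2).
General solution: e^(-2t)[C_1·v + C_2·(t·v + w)].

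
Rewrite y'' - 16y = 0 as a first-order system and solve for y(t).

Let x_1 = y, x_2 = y'. Then x_1' = x_2 and x_2' = 16x_1.
A = [[0,1],[16,0]]; det(A-λI) = λ^2 - 16.
Eigenvalues λ = -4, 4 with eigenvectors (1,-4), (1,4).

y(t) = K_1e^(-4t) + K_2e^(4t)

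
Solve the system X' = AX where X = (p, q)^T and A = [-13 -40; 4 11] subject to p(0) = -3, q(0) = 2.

p(t) = -11e^(-t)sin(4t) - 3e^(-t)cos(4t), q(t) = 3e^(-t)sin(4t) + 2e^(-t)cos(4t)

Coefficient matrix A = [[-13, -40], [4, 11]].
Characteristic polynomial det(A - λI) = λ^2 + 2λ + 17 = 0.
Eigenvalues λ = -1 ± 4i (complex conjugate pair).
For λ=-1+4i: an eigenvector is (3,-1) - i(1,0) = (3 - i, -1).
A real fundamental pair from Re and Im of e^((-1+4i)t)v: X_1 = e^(-t)(cos(4t)·(3,-1) + sin(4t)·(1,0)), X_2 = e^(-t)(sin(4t)·(3,-1) - cos(4t)·(1,0)).
General solution: K_1X_1 + K_2X_2.
Applying p(0)=-3, q(0)=2 gives K_1=-2, K_2=-3.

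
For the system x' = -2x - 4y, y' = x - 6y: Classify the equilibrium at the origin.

stable improper node

A = [[-2,-4],[1,-6]]; det(A-λI) = λ^2 + 8λ + 16.
repeated λ = -4 with a single eigenvector.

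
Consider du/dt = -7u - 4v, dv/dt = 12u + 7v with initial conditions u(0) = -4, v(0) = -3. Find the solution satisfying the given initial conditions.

u(t) = 18e^(t) - 22e^(-t), v(t) = -36e^(t) + 33e^(-t)

Coefficient matrix A = [[-7, -4], [12, 7]].
Characteristic polynomial det(A - λI) = λ^2 - 1 = 0.
Eigenvalues λ = -1, 1.
For λ=-1: (A-λI) row 1 is [-6, -4], so an eigenvector is (2, -3).
For λ=1: (A-λI) row 1 is [-8, -4], so an eigenvector is (-1, 2).
General solution: C_1e^(-t)(2,-3) + C_2e^(t)(-1,2).
Applying u(0)=-4, v(0)=-3 gives C_1=-11, C_2=-18.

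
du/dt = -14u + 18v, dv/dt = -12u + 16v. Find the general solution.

Coefficient matrix A = [[-14, 18], [-12, 16]].
Characteristic polynomial det(A - λI) = λ^2 - 2λ - 8 = 0.
Eigenvalues λ = -2, 4.
For λ=-2: (A-λI) row 1 is [-12, 18], so an eigenvector is (-3, -2).
For λ=4: (A-λI) row 1 is [-18, 18], so an eigenvector is (1, 1).
General solution: c_1e^(-2t)(-3,-2) + c_2e^(4t)(1,1).

u(t) = -3c_1e^(-2t) + c_2e^(4t), v(t) = -2c_1e^(-2t) + c_2e^(4t)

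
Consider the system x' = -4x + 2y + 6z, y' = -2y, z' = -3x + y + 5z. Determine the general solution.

x(t) = 2C_1e^(-t) - 2C_2e^(-2t) + C_3e^(2t), y(t) = C_2e^(-2t), z(t) = C_1e^(-t) - C_2e^(-2t) + C_3e^(2t)

Coefficient matrix A = [[-4, 2, 6], [0, -2, 0], [-3, 1, 5]].
det(A - λI) = 0 gives eigenvalues λ = -1, -2, 2.
For λ=-1: eigenvector (2,0,1).
For λ=-2: eigenvector (-2,1,-1).
For λ=2: eigenvector (1,0,1).
General solution: C_1e^(-t)(2,0,1) + C_2e^(-2t)(-2,1,-1) + C_3e^(2t)(1,0,1).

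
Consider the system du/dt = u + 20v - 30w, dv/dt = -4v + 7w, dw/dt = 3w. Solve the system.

u(t) = c_1e^(t) - 4c_2e^(-4t) - 5c_3e^(3t), v(t) = c_2e^(-4t) + c_3e^(3t), w(t) = c_3e^(3t)

Coefficient matrix A = [[1, 20, -30], [0, -4, 7], [0, 0, 3]].
det(A - λI) = 0 gives eigenvalues λ = 1, -4, 3.
For λ=1: eigenvector (1,0,0).
For λ=-4: eigenvector (-4,1,0).
For λ=3: eigenvector (-5,1,1).
General solution: c_1e^(t)(1,0,0) + c_2e^(-4t)(-4,1,0) + c_3e^(3t)(-5,1,1).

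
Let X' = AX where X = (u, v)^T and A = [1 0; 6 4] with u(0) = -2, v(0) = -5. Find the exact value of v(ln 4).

-2288

A = [[1,0],[6,4]]; eigenvalues λ = 4, 1.
Eigenvectors: (0,-1) for λ=4, (-1,2) for λ=1.
From the initial condition, c_1 = 9, c_2 = 2.
v(ln 4) = (9)(4^4)(-1) + (2)(4^1)(2) = -2288.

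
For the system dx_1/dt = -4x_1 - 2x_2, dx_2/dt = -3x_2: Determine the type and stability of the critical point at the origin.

A = [[-4,-2],[0,-3]]; det(A-λI) = λ^2 + 7λ + 12.
λ = -4, -3: both negative.

stable node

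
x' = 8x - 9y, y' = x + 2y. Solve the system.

x(t) = -3K_1e^(5t) - 3K_2te^(5t) - K_2e^(5t), y(t) = -K_1e^(5t) - K_2te^(5t)

Coefficient matrix A = [[8, -9], [1, 2]].
Characteristic polynomial det(A - λI) = λ^2 - 10λ + 25 = 0.
Single eigenvalue λ = 5 with algebraic multiplicity 2.
Eigenvector v = (-3,-1); generalized eigenvector w with (A-λI)w=v is (-1,0).
General solution: e^(5t)[K_1·v + K_2·(t·v + w)].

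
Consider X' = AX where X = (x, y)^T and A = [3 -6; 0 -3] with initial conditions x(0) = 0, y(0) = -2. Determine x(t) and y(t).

Coefficient matrix A = [[3, -6], [0, -3]].
Characteristic polynomial det(A - λI) = λ^2 - 9 = 0.
Eigenvalues λ = 3, -3.
For λ=3: (A-λI) row 1 is [0, -6], so an eigenvector is (1, 0).
For λ=-3: (A-λI) row 1 is [6, -6], so an eigenvector is (-1, -1).
General solution: K_1e^(3t)(1,0) + K_2e^(-3t)(-1,-1).
Applying x(0)=0, y(0)=-2 gives K_1=2, K_2=2.

x(t) = 2e^(3t) - 2e^(-3t), y(t) = -2e^(-3t)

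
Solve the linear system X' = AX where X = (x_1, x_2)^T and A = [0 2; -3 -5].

x_1(t) = -2c_1e^(-3t) - c_2e^(-2t), x_2(t) = 3c_1e^(-3t) + c_2e^(-2t)

Coefficient matrix A = [[0, 2], [-3, -5]].
Characteristic polynomial det(A - λI) = λ^2 + 5λ + 6 = 0.
Eigenvalues λ = -3, -2.
For λ=-3: (A-λI) row 1 is [3, 2], so an eigenvector is (-2, 3).
For λ=-2: (A-λI) row 1 is [2, 2], so an eigenvector is (-1, 1).
General solution: c_1e^(-3t)(-2,3) + c_2e^(-2t)(-1,1).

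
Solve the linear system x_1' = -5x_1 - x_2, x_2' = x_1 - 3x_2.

x_1(t) = -C_1e^(-4t) - C_2te^(-4t) - C_2e^(-4t), x_2(t) = C_1e^(-4t) + C_2te^(-4t) + 2C_2e^(-4t)

Coefficient matrix A = [[-5, -1], [1, -3]].
Characteristic polynomial det(A - λI) = λ^2 + 8λ + 16 = 0.
Single eigenvalue λ = -4 with algebraic multiplicity 2.
Eigenvector v = (-1,1); generalized eigenvector w with (A-λI)w=v is (-1,2).
General solution: e^(-4t)[C_1·v + C_2·(t·v + w)].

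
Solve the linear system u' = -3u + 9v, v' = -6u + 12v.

Coefficient matrix A = [[-3, 9], [-6, 12]].
Characteristic polynomial det(A - λI) = λ^2 - 9λ + 18 = 0.
Eigenvalues λ = 6, 3.
For λ=6: (A-λI) row 1 is [-9, 9], so an eigenvector is (-1, -1).
For λ=3: (A-λI) row 1 is [-6, 9], so an eigenvector is (3, 2).
General solution: C_1e^(6t)(-1,-1) + C_2e^(3t)(3,2).

u(t) = -C_1e^(6t) + 3C_2e^(3t), v(t) = -C_1e^(6t) + 2C_2e^(3t)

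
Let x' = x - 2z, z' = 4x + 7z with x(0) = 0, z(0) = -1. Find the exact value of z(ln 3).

-459

A = [[1,-2],[4,7]]; eigenvalues λ = 5, 3.
Eigenvectors: (-1,2) for λ=5, (1,-1) for λ=3.
From the initial condition, c_1 = -1, c_2 = -1.
z(ln 3) = (-1)(3^5)(2) + (-1)(3^3)(-1) = -459.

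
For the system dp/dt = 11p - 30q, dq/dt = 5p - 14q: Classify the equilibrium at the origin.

saddle

A = [[11,-30],[5,-14]]; det(A-λI) = λ^2 + 3λ - 4.
λ = -4, 1: opposite signs.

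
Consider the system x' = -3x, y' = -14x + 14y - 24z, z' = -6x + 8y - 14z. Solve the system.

x(t) = K_3e^(-3t), y(t) = 2K_1e^(2t) - 3K_2e^(-2t) - 2K_3e^(-3t), z(t) = K_1e^(2t) - 2K_2e^(-2t) - 2K_3e^(-3t)

Coefficient matrix A = [[-3, 0, 0], [-14, 14, -24], [-6, 8, -14]].
det(A - λI) = 0 gives eigenvalues λ = 2, -2, -3.
For λ=2: eigenvector (0,2,1).
For λ=-2: eigenvector (0,-3,-2).
For λ=-3: eigenvector (1,-2,-2).
General solution: K_1e^(2t)(0,2,1) + K_2e^(-2t)(0,-3,-2) + K_3e^(-3t)(1,-2,-2).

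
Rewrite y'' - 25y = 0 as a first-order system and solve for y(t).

y(t) = K_1e^(-5t) + K_2e^(5t)

Let x_1 = y, x_2 = y'. Then x_1' = x_2 and x_2' = 25x_1.
A = [[0,1],[25,0]]; det(A-λI) = λ^2 - 25.
Eigenvalues λ = -5, 5 with eigenvectors (1,-5), (1,5).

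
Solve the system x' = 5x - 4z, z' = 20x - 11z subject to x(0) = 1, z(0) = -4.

Coefficient matrix A = [[5, -4], [20, -11]].
Characteristic polynomial det(A - λI) = λ^2 + 6λ + 25 = 0.
Eigenvalues λ = -3 ± 4i (complex conjugate pair).
For λ=-3+4i: an eigenvector is (0,-1) - i(1,2) = (0 - i, -1 - 2i).
A real fundamental pair from Re and Im of e^((-3+4i)t)v: X_1 = e^(-3t)(cos(4t)·(0,-1) + sin(4t)·(1,2)), X_2 = e^(-3t)(sin(4t)·(0,-1) - cos(4t)·(1,2)).
General solution: K_1X_1 + K_2X_2.
Applying x(0)=1, z(0)=-4 gives K_1=6, K_2=-1.

x(t) = 6e^(-3t)sin(4t) + e^(-3t)cos(4t), z(t) = 13e^(-3t)sin(4t) - 4e^(-3t)cos(4t)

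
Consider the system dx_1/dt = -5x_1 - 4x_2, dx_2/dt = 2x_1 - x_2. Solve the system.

Coefficient matrix A = [[-5, -4], [2, -1]].
Characteristic polynomial det(A - λI) = λ^2 + 6λ + 13 = 0.
Eigenvalues λ = -3 ± 2i (complex conjugate pair).
For λ=-3+2i: an eigenvector is (1,-1) - i(1,0) = (1 - i, -1).
A real fundamental pair from Re and Im of e^((-3+2i)t)v: X_1 = e^(-3t)(cos(2t)·(1,-1) + sin(2t)·(1,0)), X_2 = e^(-3t)(sin(2t)·(1,-1) - cos(2t)·(1,0)).
General solution: c_1X_1 + c_2X_2.

x_1(t) = c_1e^(-3t)sin(2t) + c_1e^(-3t)cos(2t) + c_2e^(-3t)sin(2t) - c_2e^(-3t)cos(2t), x_2(t) = -c_1e^(-3t)cos(2t) - c_2e^(-3t)sin(2t)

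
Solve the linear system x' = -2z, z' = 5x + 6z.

x(t) = -K_1e^(3t)sin(t) + K_1e^(3t)cos(t) + K_2e^(3t)sin(t) + K_2e^(3t)cos(t), z(t) = 2K_1e^(3t)sin(t) - K_1e^(3t)cos(t) - K_2e^(3t)sin(t) - 2K_2e^(3t)cos(t)

Coefficient matrix A = [[0, -2], [5, 6]].
Characteristic polynomial det(A - λI) = λ^2 - 6λ + 10 = 0.
Eigenvalues λ = 3 ± i (complex conjugate pair).
For λ=3+i: an eigenvector is (1,-1) - i(-1,2) = (1 + i, -1 - 2i).
A real fundamental pair from Re and Im of e^((3+i)t)v: X_1 = e^(3t)(cos(t)·(1,-1) + sin(t)·(-1,2)), X_2 = e^(3t)(sin(t)·(1,-1) - cos(t)·(-1,2)).
General solution: K_1X_1 + K_2X_2.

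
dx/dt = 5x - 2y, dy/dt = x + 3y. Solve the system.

Coefficient matrix A = [[5, -2], [1, 3]].
Characteristic polynomial det(A - λI) = λ^2 - 8λ + 17 = 0.
Eigenvalues λ = 4 ± i (complex conjugate pair).
For λ=4+i: an eigenvector is (-1,-1) - i(1,0) = (-1 - i, -1).
A real fundamental pair from Re and Im of e^((4+i)t)v: X_1 = e^(4t)(cos(t)·(-1,-1) + sin(t)·(1,0)), X_2 = e^(4t)(sin(t)·(-1,-1) - cos(t)·(1,0)).
General solution: c_1X_1 + c_2X_2.

x(t) = c_1e^(4t)sin(t) - c_1e^(4t)cos(t) - c_2e^(4t)sin(t) - c_2e^(4t)cos(t), y(t) = -c_1e^(4t)cos(t) - c_2e^(4t)sin(t)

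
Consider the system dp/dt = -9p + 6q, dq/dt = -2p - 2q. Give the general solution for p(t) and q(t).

Coefficient matrix A = [[-9, 6], [-2, -2]].
Characteristic polynomial det(A - λI) = λ^2 + 11λ + 30 = 0.
Eigenvalues λ = -6, -5.
For λ=-6: (A-λI) row 1 is [-3, 6], so an eigenvector is (2, 1).
For λ=-5: (A-λI) row 1 is [-4, 6], so an eigenvector is (3, 2).
General solution: C_1e^(-6t)(2,1) + C_2e^(-5t)(3,2).

p(t) = 2C_1e^(-6t) + 3C_2e^(-5t), q(t) = C_1e^(-6t) + 2C_2e^(-5t)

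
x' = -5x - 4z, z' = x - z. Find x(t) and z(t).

Coefficient matrix A = [[-5, -4], [1, -1]].
Characteristic polynomial det(A - λI) = λ^2 + 6λ + 9 = 0.
Single eigenvalue λ = -3 with algebraic multiplicity 2.
Eigenvector v = (-2,1); generalized eigenvector w with (A-λI)w=v is (1,0).
General solution: e^(-3t)[c_1·v + c_2·(t·v + w)].

x(t) = -2c_1e^(-3t) - 2c_2te^(-3t) + c_2e^(-3t), z(t) = c_1e^(-3t) + c_2te^(-3t)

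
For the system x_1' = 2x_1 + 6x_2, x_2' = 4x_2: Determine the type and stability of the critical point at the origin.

A = [[2,6],[0,4]]; det(A-λI) = λ^2 - 6λ + 8.
λ = 4, 2: both positive.

unstable node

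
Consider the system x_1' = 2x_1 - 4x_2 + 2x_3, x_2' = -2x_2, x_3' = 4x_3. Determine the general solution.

x_1(t) = K_1e^(2t) + K_2e^(-2t) + K_3e^(4t), x_2(t) = K_2e^(-2t), x_3(t) = K_3e^(4t)

Coefficient matrix A = [[2, -4, 2], [0, -2, 0], [0, 0, 4]].
det(A - λI) = 0 gives eigenvalues λ = 2, -2, 4.
For λ=2: eigenvector (1,0,0).
For λ=-2: eigenvector (1,1,0).
For λ=4: eigenvector (1,0,1).
General solution: K_1e^(2t)(1,0,0) + K_2e^(-2t)(1,1,0) + K_3e^(4t)(1,0,1).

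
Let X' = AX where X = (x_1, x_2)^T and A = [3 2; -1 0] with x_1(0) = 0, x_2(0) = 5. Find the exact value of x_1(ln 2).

20

A = [[3,2],[-1,0]]; eigenvalues λ = 1, 2.
Eigenvectors: (1,-1) for λ=1, (-2,1) for λ=2.
From the initial condition, c_1 = -10, c_2 = -5.
x_1(ln 2) = (-10)(2^1)(1) + (-5)(2^2)(-2) = 20.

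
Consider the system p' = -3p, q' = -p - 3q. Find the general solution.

p(t) = -K_2e^(-3t), q(t) = K_1e^(-3t) + K_2te^(-3t)

Coefficient matrix A = [[-3, 0], [-1, -3]].
Characteristic polynomial det(A - λI) = λ^2 + 6λ + 9 = 0.
Single eigenvalue λ = -3 with algebraic multiplicity 2.
Eigenvector v = (0,1); generalized eigenvector w with (A-λI)w=v is (-1,0).
General solution: e^(-3t)[K_1·v + K_2·(t·v + w)].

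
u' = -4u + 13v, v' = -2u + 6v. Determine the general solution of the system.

u(t) = -2C_1e^(t)sin(t) + 3C_1e^(t)cos(t) + 3C_2e^(t)sin(t) + 2C_2e^(t)cos(t), v(t) = -C_1e^(t)sin(t) + C_1e^(t)cos(t) + C_2e^(t)sin(t) + C_2e^(t)cos(t)

Coefficient matrix A = [[-4, 13], [-2, 6]].
Characteristic polynomial det(A - λI) = λ^2 - 2λ + 2 = 0.
Eigenvalues λ = 1 ± i (complex conjugate pair).
For λ=1+i: an eigenvector is (3,1) - i(-2,-1) = (3 + 2i, 1 + i).
A real fundamental pair from Re and Im of e^((1+i)t)v: X_1 = e^(t)(cos(t)·(3,1) + sin(t)·(-2,-1)), X_2 = e^(t)(sin(t)·(3,1) - cos(t)·(-2,-1)).
General solution: C_1X_1 + C_2X_2.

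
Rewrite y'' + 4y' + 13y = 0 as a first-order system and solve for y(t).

y(t) = C_1e^(-2t)cos(3t) + C_2e^(-2t)sin(3t)

Let x_1 = y, x_2 = y'. Then x_1' = x_2 and x_2' = -13x_1 - 4x_2.
A = [[0,1],[-13,-4]]; det(A-λI) = λ^2 + 4λ + 13.
Eigenvalues λ = -2 ± 3i.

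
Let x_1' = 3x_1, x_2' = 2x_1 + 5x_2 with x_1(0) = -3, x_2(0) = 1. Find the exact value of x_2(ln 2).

A = [[3,0],[2,5]]; eigenvalues λ = 5, 3.
Eigenvectors: (0,-1) for λ=5, (1,-1) for λ=3.
From the initial condition, c_1 = 2, c_2 = -3.
x_2(ln 2) = (2)(2^5)(-1) + (-3)(2^3)(-1) = -40.

-40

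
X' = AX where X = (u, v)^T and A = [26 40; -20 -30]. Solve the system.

u(t) = -c_1e^(-2t)sin(4t) - 3c_1e^(-2t)cos(4t) - 3c_2e^(-2t)sin(4t) + c_2e^(-2t)cos(4t), v(t) = c_1e^(-2t)sin(4t) + 2c_1e^(-2t)cos(4t) + 2c_2e^(-2t)sin(4t) - c_2e^(-2t)cos(4t)

Coefficient matrix A = [[26, 40], [-20, -30]].
Characteristic polynomial det(A - λI) = λ^2 + 4λ + 20 = 0.
Eigenvalues λ = -2 ± 4i (complex conjugate pair).
For λ=-2+4i: an eigenvector is (-3,2) - i(-1,1) = (-3 + i, 2 - i).
A real fundamental pair from Re and Im of e^((-2+4i)t)v: X_1 = e^(-2t)(cos(4t)·(-3,2) + sin(4t)·(-1,1)), X_2 = e^(-2t)(sin(4t)·(-3,2) - cos(4t)·(-1,1)).
General solution: c_1X_1 + c_2X_2.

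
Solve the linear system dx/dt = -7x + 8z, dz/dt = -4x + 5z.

Coefficient matrix A = [[-7, 8], [-4, 5]].
Characteristic polynomial det(A - λI) = λ^2 + 2λ - 3 = 0.
Eigenvalues λ = 1, -3.
For λ=1: (A-λI) row 1 is [-8, 8], so an eigenvector is (1, 1).
For λ=-3: (A-λI) row 1 is [-4, 8], so an eigenvector is (2, 1).
General solution: c_1e^(t)(1,1) + c_2e^(-3t)(2,1).

x(t) = c_1e^(t) + 2c_2e^(-3t), z(t) = c_1e^(t) + c_2e^(-3t)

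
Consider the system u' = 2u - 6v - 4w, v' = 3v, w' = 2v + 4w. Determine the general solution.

u(t) = K_1e^(2t) - 2K_2e^(4t) + 2K_3e^(3t), v(t) = K_3e^(3t), w(t) = K_2e^(4t) - 2K_3e^(3t)

Coefficient matrix A = [[2, -6, -4], [0, 3, 0], [0, 2, 4]].
det(A - λI) = 0 gives eigenvalues λ = 2, 4, 3.
For λ=2: eigenvector (1,0,0).
For λ=4: eigenvector (-2,0,1).
For λ=3: eigenvector (2,1,-2).
General solution: K_1e^(2t)(1,0,0) + K_2e^(4t)(-2,0,1) + K_3e^(3t)(2,1,-2).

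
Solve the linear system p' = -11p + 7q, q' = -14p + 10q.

Coefficient matrix A = [[-11, 7], [-14, 10]].
Characteristic polynomial det(A - λI) = λ^2 + λ - 12 = 0.
Eigenvalues λ = -4, 3.
For λ=-4: (A-λI) row 1 is [-7, 7], so an eigenvector is (1, 1).
For λ=3: (A-λI) row 1 is [-14, 7], so an eigenvector is (-1, -2).
General solution: C_1e^(-4t)(1,1) + C_2e^(3t)(-1,-2).

p(t) = C_1e^(-4t) - C_2e^(3t), q(t) = C_1e^(-4t) - 2C_2e^(3t)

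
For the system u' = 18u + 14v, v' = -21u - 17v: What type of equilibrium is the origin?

A = [[18,14],[-21,-17]]; det(A-λI) = λ^2 - λ - 12.
λ = -3, 4: opposite signs.

saddle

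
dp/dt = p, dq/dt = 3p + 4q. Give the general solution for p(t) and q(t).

Coefficient matrix A = [[1, 0], [3, 4]].
Characteristic polynomial det(A - λI) = λ^2 - 5λ + 4 = 0.
Eigenvalues λ = 1, 4.
For λ=1: (A-λI) row 2 is [3, 3], so an eigenvector is (-1, 1).
For λ=4: (A-λI) row 1 is [-3, 0], so an eigenvector is (0, 1).
General solution: K_1e^(t)(-1,1) + K_2e^(4t)(0,1).

p(t) = -K_1e^(t), q(t) = K_1e^(t) + K_2e^(4t)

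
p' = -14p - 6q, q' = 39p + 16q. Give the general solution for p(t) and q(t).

p(t) = K_1e^(t)sin(3t) - K_1e^(t)cos(3t) - K_2e^(t)sin(3t) - K_2e^(t)cos(3t), q(t) = -3K_1e^(t)sin(3t) + 2K_1e^(t)cos(3t) + 2K_2e^(t)sin(3t) + 3K_2e^(t)cos(3t)

Coefficient matrix A = [[-14, -6], [39, 16]].
Characteristic polynomial det(A - λI) = λ^2 - 2λ + 10 = 0.
Eigenvalues λ = 1 ± 3i (complex conjugate pair).
For λ=1+3i: an eigenvector is (-1,2) - i(1,-3) = (-1 - i, 2 + 3i).
A real fundamental pair from Re and Im of e^((1+3i)t)v: X_1 = e^(t)(cos(3t)·(-1,2) + sin(3t)·(1,-3)), X_2 = e^(t)(sin(3t)·(-1,2) - cos(3t)·(1,-3)).
General solution: K_1X_1 + K_2X_2.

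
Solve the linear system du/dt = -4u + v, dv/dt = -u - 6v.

Coefficient matrix A = [[-4, 1], [-1, -6]].
Characteristic polynomial det(A - λI) = λ^2 + 10λ + 25 = 0.
Single eigenvalue λ = -5 with algebraic multiplicity 2.
Eigenvector v = (-1,1); generalized eigenvector w with (A-λI)w=v is (0,-1).
General solution: e^(-5t)[c_1·v + c_2·(t·v + w)].

u(t) = -c_1e^(-5t) - c_2te^(-5t), v(t) = c_1e^(-5t) + c_2te^(-5t) - c_2e^(-5t)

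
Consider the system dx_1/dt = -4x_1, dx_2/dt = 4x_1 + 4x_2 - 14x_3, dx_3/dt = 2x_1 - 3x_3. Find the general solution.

Coefficient matrix A = [[-4, 0, 0], [4, 4, -14], [2, 0, -3]].
det(A - λI) = 0 gives eigenvalues λ = -4, 4, -3.
For λ=-4: eigenvector (1,-4,-2).
For λ=4: eigenvector (0,1,0).
For λ=-3: eigenvector (0,2,1).
General solution: c_1e^(-4t)(1,-4,-2) + c_2e^(4t)(0,1,0) + c_3e^(-3t)(0,2,1).

x_1(t) = c_1e^(-4t), x_2(t) = -4c_1e^(-4t) + c_2e^(4t) + 2c_3e^(-3t), x_3(t) = -2c_1e^(-4t) + c_3e^(-3t)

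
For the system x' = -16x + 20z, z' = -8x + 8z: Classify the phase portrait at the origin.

A = [[-16,20],[-8,8]]; det(A-λI) = λ^2 + 8λ + 32.
λ = -4 ± 4i: negative real part.

stable spiral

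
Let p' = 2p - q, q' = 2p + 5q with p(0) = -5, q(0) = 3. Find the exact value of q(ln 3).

A = [[2,-1],[2,5]]; eigenvalues λ = 3, 4.
Eigenvectors: (1,-1) for λ=3, (1,-2) for λ=4.
From the initial condition, c_1 = -7, c_2 = 2.
q(ln 3) = (-7)(3^3)(-1) + (2)(3^4)(-2) = -135.

-135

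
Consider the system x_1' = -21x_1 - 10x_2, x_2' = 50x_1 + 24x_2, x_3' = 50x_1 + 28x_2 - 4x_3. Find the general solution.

Coefficient matrix A = [[-21, -10, 0], [50, 24, 0], [50, 28, -4]].
det(A - λI) = 0 gives eigenvalues λ = -4, -1, 4.
For λ=-4: eigenvector (0,0,-1).
For λ=-1: eigenvector (1,-2,-2).
For λ=4: eigenvector (-2,5,5).
General solution: C_1e^(-4t)(0,0,-1) + C_2e^(-t)(1,-2,-2) + C_3e^(4t)(-2,5,5).

x_1(t) = C_2e^(-t) - 2C_3e^(4t), x_2(t) = -2C_2e^(-t) + 5C_3e^(4t), x_3(t) = -C_1e^(-4t) - 2C_2e^(-t) + 5C_3e^(4t)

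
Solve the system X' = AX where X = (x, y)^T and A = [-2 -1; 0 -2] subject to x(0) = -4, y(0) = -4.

Coefficient matrix A = [[-2, -1], [0, -2]].
Characteristic polynomial det(A - λI) = λ^2 + 4λ + 4 = 0.
Single eigenvalue λ = -2 with algebraic multiplicity 2.
Eigenvector v = (-1,0); generalized eigenvector w with (A-λI)w=v is (-3,1).
General solution: e^(-2t)[c_1·v + c_2·(t·v + w)].
Applying x(0)=-4, y(0)=-4 gives c_1=16, c_2=-4.

x(t) = 4te^(-2t) - 4e^(-2t), y(t) = -4e^(-2t)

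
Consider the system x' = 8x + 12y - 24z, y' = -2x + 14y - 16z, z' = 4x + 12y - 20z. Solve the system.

x(t) = C_1e^(-4t) + 2C_2e^(2t) - 3C_3e^(4t), y(t) = C_1e^(-4t) + 3C_2e^(2t) - 7C_3e^(4t), z(t) = C_1e^(-4t) + 2C_2e^(2t) - 4C_3e^(4t)

Coefficient matrix A = [[8, 12, -24], [-2, 14, -16], [4, 12, -20]].
det(A - λI) = 0 gives eigenvalues λ = -4, 2, 4.
For λ=-4: eigenvector (1,1,1).
For λ=2: eigenvector (2,3,2).
For λ=4: eigenvector (-3,-7,-4).
General solution: C_1e^(-4t)(1,1,1) + C_2e^(2t)(2,3,2) + C_3e^(4t)(-3,-7,-4).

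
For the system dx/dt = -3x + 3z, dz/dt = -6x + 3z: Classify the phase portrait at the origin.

center

A = [[-3,3],[-6,3]]; det(A-λI) = λ^2 + 9.
λ = 0 ± 3i: zero real part.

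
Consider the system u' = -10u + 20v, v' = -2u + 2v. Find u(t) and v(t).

u(t) = -3c_1e^(-4t)sin(2t) + c_1e^(-4t)cos(2t) + c_2e^(-4t)sin(2t) + 3c_2e^(-4t)cos(2t), v(t) = -c_1e^(-4t)sin(2t) + c_2e^(-4t)cos(2t)

Coefficient matrix A = [[-10, 20], [-2, 2]].
Characteristic polynomial det(A - λI) = λ^2 + 8λ + 20 = 0.
Eigenvalues λ = -4 ± 2i (complex conjugate pair).
For λ=-4+2i: an eigenvector is (1,0) - i(-3,-1) = (1 + 3i, 0 + i).
A real fundamental pair from Re and Im of e^((-4+2i)t)v: X_1 = e^(-4t)(cos(2t)·(1,0) + sin(2t)·(-3,-1)), X_2 = e^(-4t)(sin(2t)·(1,0) - cos(2t)·(-3,-1)).
General solution: c_1X_1 + c_2X_2.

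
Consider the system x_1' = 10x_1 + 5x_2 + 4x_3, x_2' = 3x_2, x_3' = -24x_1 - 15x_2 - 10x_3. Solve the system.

x_1(t) = C_1e^(2t) + C_2e^(3t) - C_3e^(-2t), x_2(t) = C_2e^(3t), x_3(t) = -2C_1e^(2t) - 3C_2e^(3t) + 3C_3e^(-2t)

Coefficient matrix A = [[10, 5, 4], [0, 3, 0], [-24, -15, -10]].
det(A - λI) = 0 gives eigenvalues λ = 2, 3, -2.
For λ=2: eigenvector (1,0,-2).
For λ=3: eigenvector (1,1,-3).
For λ=-2: eigenvector (-1,0,3).
General solution: C_1e^(2t)(1,0,-2) + C_2e^(3t)(1,1,-3) + C_3e^(-2t)(-1,0,3).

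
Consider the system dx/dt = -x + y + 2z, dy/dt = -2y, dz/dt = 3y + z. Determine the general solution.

Coefficient matrix A = [[-1, 1, 2], [0, -2, 0], [0, 3, 1]].
det(A - λI) = 0 gives eigenvalues λ = 1, -2, -1.
For λ=1: eigenvector (1,0,1).
For λ=-2: eigenvector (1,1,-1).
For λ=-1: eigenvector (1,0,0).
General solution: c_1e^(t)(1,0,1) + c_2e^(-2t)(1,1,-1) + c_3e^(-t)(1,0,0).

x(t) = c_1e^(t) + c_2e^(-2t) + c_3e^(-t), y(t) = c_2e^(-2t), z(t) = c_1e^(t) - c_2e^(-2t)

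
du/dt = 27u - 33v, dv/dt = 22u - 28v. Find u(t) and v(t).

Coefficient matrix A = [[27, -33], [22, -28]].
Characteristic polynomial det(A - λI) = λ^2 + λ - 30 = 0.
Eigenvalues λ = -6, 5.
For λ=-6: (A-λI) row 1 is [33, -33], so an eigenvector is (-1, -1).
For λ=5: (A-λI) row 1 is [22, -33], so an eigenvector is (-3, -2).
General solution: K_1e^(-6t)(-1,-1) + K_2e^(5t)(-3,-2).

u(t) = -K_1e^(-6t) - 3K_2e^(5t), v(t) = -K_1e^(-6t) - 2K_2e^(5t)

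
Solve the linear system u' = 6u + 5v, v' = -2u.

u(t) = -2K_1e^(3t)sin(t) + K_1e^(3t)cos(t) + K_2e^(3t)sin(t) + 2K_2e^(3t)cos(t), v(t) = K_1e^(3t)sin(t) - K_1e^(3t)cos(t) - K_2e^(3t)sin(t) - K_2e^(3t)cos(t)

Coefficient matrix A = [[6, 5], [-2, 0]].
Characteristic polynomial det(A - λI) = λ^2 - 6λ + 10 = 0.
Eigenvalues λ = 3 ± i (complex conjugate pair).
For λ=3+i: an eigenvector is (1,-1) - i(-2,1) = (1 + 2i, -1 - i).
A real fundamental pair from Re and Im of e^((3+i)t)v: X_1 = e^(3t)(cos(t)·(1,-1) + sin(t)·(-2,1)), X_2 = e^(3t)(sin(t)·(1,-1) - cos(t)·(-2,1)).
General solution: K_1X_1 + K_2X_2.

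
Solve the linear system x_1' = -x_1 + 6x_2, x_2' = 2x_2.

Coefficient matrix A = [[-1, 6], [0, 2]].
Characteristic polynomial det(A - λI) = λ^2 - λ - 2 = 0.
Eigenvalues λ = 2, -1.
For λ=2: (A-λI) row 1 is [-3, 6], so an eigenvector is (2, 1).
For λ=-1: (A-λI) row 1 is [0, 6], so an eigenvector is (1, 0).
General solution: c_1e^(2t)(2,1) + c_2e^(-t)(1,0).

x_1(t) = 2c_1e^(2t) + c_2e^(-t), x_2(t) = c_1e^(2t)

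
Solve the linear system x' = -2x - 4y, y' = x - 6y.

x(t) = -2K_1e^(-4t) - 2K_2te^(-4t) - K_2e^(-4t), y(t) = -K_1e^(-4t) - K_2te^(-4t)

Coefficient matrix A = [[-2, -4], [1, -6]].
Characteristic polynomial det(A - λI) = λ^2 + 8λ + 16 = 0.
Single eigenvalue λ = -4 with algebraic multiplicity 2.
Eigenvector v = (-2,-1); generalized eigenvector w with (A-λI)w=v is (-1,0).
General solution: e^(-4t)[K_1·v + K_2·(t·v + w)].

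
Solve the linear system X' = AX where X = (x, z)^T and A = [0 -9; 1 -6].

Coefficient matrix A = [[0, -9], [1, -6]].
Characteristic polynomial det(A - λI) = λ^2 + 6λ + 9 = 0.
Single eigenvalue λ = -3 with algebraic multiplicity 2.
Eigenvector v = (-3,-1); generalized eigenvector w with (A-λI)w=v is (2,1).
General solution: e^(-3t)[c_1·v + c_2·(t·v + w)].

x(t) = -3c_1e^(-3t) - 3c_2te^(-3t) + 2c_2e^(-3t), z(t) = -c_1e^(-3t) - c_2te^(-3t) + c_2e^(-3t)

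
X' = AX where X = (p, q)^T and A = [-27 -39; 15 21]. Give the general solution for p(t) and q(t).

Coefficient matrix A = [[-27, -39], [15, 21]].
Characteristic polynomial det(A - λI) = λ^2 + 6λ + 18 = 0.
Eigenvalues λ = -3 ± 3i (complex conjugate pair).
For λ=-3+3i: an eigenvector is (-2,1) - i(3,-2) = (-2 - 3i, 1 + 2i).
A real fundamental pair from Re and Im of e^((-3+3i)t)v: X_1 = e^(-3t)(cos(3t)·(-2,1) + sin(3t)·(3,-2)), X_2 = e^(-3t)(sin(3t)·(-2,1) - cos(3t)·(3,-2)).
General solution: K_1X_1 + K_2X_2.

p(t) = 3K_1e^(-3t)sin(3t) - 2K_1e^(-3t)cos(3t) - 2K_2e^(-3t)sin(3t) - 3K_2e^(-3t)cos(3t), q(t) = -2K_1e^(-3t)sin(3t) + K_1e^(-3t)cos(3t) + K_2e^(-3t)sin(3t) + 2K_2e^(-3t)cos(3t)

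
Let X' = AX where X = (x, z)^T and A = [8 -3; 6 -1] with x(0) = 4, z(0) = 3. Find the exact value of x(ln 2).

A = [[8,-3],[6,-1]]; eigenvalues λ = 2, 5.
Eigenvectors: (1,2) for λ=2, (-1,-1) for λ=5.
From the initial condition, c_1 = -1, c_2 = -5.
x(ln 2) = (-1)(2^2)(1) + (-5)(2^5)(-1) = 156.

156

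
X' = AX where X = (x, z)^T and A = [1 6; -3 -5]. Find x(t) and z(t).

Coefficient matrix A = [[1, 6], [-3, -5]].
Characteristic polynomial det(A - λI) = λ^2 + 4λ + 13 = 0.
Eigenvalues λ = -2 ± 3i (complex conjugate pair).
For λ=-2+3i: an eigenvector is (1,0) - i(1,-1) = (1 - i, 0 + i).
A real fundamental pair from Re and Im of e^((-2+3i)t)v: X_1 = e^(-2t)(cos(3t)·(1,0) + sin(3t)·(1,-1)), X_2 = e^(-2t)(sin(3t)·(1,0) - cos(3t)·(1,-1)).
General solution: C_1X_1 + C_2X_2.

x(t) = C_1e^(-2t)sin(3t) + C_1e^(-2t)cos(3t) + C_2e^(-2t)sin(3t) - C_2e^(-2t)cos(3t), z(t) = -C_1e^(-2t)sin(3t) + C_2e^(-2t)cos(3t)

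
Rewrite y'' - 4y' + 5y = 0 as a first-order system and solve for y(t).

y(t) = C_1e^(2t)cos(t) + C_2e^(2t)sin(t)

Let x_1 = y, x_2 = y'. Then x_1' = x_2 and x_2' = -5x_1 + 4x_2.
A = [[0,1],[-5,4]]; det(A-λI) = λ^2 - 4λ + 5.
Eigenvalues λ = 2 ± i.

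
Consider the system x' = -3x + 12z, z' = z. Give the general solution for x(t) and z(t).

x(t) = -c_1e^(-3t) - 3c_2e^(t), z(t) = -c_2e^(t)

Coefficient matrix A = [[-3, 12], [0, 1]].
Characteristic polynomial det(A - λI) = λ^2 + 2λ - 3 = 0.
Eigenvalues λ = -3, 1.
For λ=-3: (A-λI) row 1 is [0, 12], so an eigenvector is (-1, 0).
For λ=1: (A-λI) row 1 is [-4, 12], so an eigenvector is (-3, -1).
General solution: c_1e^(-3t)(-1,0) + c_2e^(t)(-3,-1).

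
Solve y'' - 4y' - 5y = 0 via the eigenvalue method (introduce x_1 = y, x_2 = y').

y(t) = c_1e^(-t) + c_2e^(5t)

Let x_1 = y, x_2 = y'. Then x_1' = x_2 and x_2' = 5x_1 + 4x_2.
A = [[0,1],[5,4]]; det(A-λI) = λ^2 - 4λ - 5.
Eigenvalues λ = -1, 5 with eigenvectors (1,-1), (1,5).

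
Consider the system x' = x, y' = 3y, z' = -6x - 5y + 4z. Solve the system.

Coefficient matrix A = [[1, 0, 0], [0, 3, 0], [-6, -5, 4]].
det(A - λI) = 0 gives eigenvalues λ = 1, 3, 4.
For λ=1: eigenvector (1,0,2).
For λ=3: eigenvector (0,1,5).
For λ=4: eigenvector (0,0,1).
General solution: C_1e^(t)(1,0,2) + C_2e^(3t)(0,1,5) + C_3e^(4t)(0,0,1).

x(t) = C_1e^(t), y(t) = C_2e^(3t), z(t) = 2C_1e^(t) + 5C_2e^(3t) + C_3e^(4t)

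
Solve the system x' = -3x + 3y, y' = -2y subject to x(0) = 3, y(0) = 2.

Coefficient matrix A = [[-3, 3], [0, -2]].
Characteristic polynomial det(A - λI) = λ^2 + 5λ + 6 = 0.
Eigenvalues λ = -2, -3.
For λ=-2: (A-λI) row 1 is [-1, 3], so an eigenvector is (-3, -1).
For λ=-3: (A-λI) row 1 is [0, 3], so an eigenvector is (-1, 0).
General solution: c_1e^(-2t)(-3,-1) + c_2e^(-3t)(-1,0).
Applying x(0)=3, y(0)=2 gives c_1=-2, c_2=3.

x(t) = 6e^(-2t) - 3e^(-3t), y(t) = 2e^(-2t)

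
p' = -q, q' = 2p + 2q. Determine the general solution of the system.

Coefficient matrix A = [[0, -1], [2, 2]].
Characteristic polynomial det(A - λI) = λ^2 - 2λ + 2 = 0.
Eigenvalues λ = 1 ± i (complex conjugate pair).
For λ=1+i: an eigenvector is (-1,1) - i(0,-1) = (-1, 1 + i).
A real fundamental pair from Re and Im of e^((1+i)t)v: X_1 = e^(t)(cos(t)·(-1,1) + sin(t)·(0,-1)), X_2 = e^(t)(sin(t)·(-1,1) - cos(t)·(0,-1)).
General solution: c_1X_1 + c_2X_2.

p(t) = -c_1e^(t)cos(t) - c_2e^(t)sin(t), q(t) = -c_1e^(t)sin(t) + c_1e^(t)cos(t) + c_2e^(t)sin(t) + c_2e^(t)cos(t)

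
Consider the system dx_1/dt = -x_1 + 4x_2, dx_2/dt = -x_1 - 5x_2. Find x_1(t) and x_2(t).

x_1(t) = 2C_1e^(-3t) + 2C_2te^(-3t) - 3C_2e^(-3t), x_2(t) = -C_1e^(-3t) - C_2te^(-3t) + 2C_2e^(-3t)

Coefficient matrix A = [[-1, 4], [-1, -5]].
Characteristic polynomial det(A - λI) = λ^2 + 6λ + 9 = 0.
Single eigenvalue λ = -3 with algebraic multiplicity 2.
Eigenvector v = (2,-1); generalized eigenvector w with (A-λI)w=v is (-3,2).
General solution: e^(-3t)[C_1·v + C_2·(t·v + w)].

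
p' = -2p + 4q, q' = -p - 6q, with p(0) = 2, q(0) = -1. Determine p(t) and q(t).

p(t) = 2e^(-4t), q(t) = -e^(-4t)

Coefficient matrix A = [[-2, 4], [-1, -6]].
Characteristic polynomial det(A - λI) = λ^2 + 8λ + 16 = 0.
Single eigenvalue λ = -4 with algebraic multiplicity 2.
Eigenvector v = (-2,1); generalized eigenvector w with (A-λI)w=v is (1,-1).
General solution: e^(-4t)[c_1·v + c_2·(t·v + w)].
Applying p(0)=2, q(0)=-1 gives c_1=-1, c_2=0.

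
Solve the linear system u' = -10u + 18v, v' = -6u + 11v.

Coefficient matrix A = [[-10, 18], [-6, 11]].
Characteristic polynomial det(A - λI) = λ^2 - λ - 2 = 0.
Eigenvalues λ = 2, -1.
For λ=2: (A-λI) row 1 is [-12, 18], so an eigenvector is (3, 2).
For λ=-1: (A-λI) row 1 is [-9, 18], so an eigenvector is (2, 1).
General solution: c_1e^(2t)(3,2) + c_2e^(-t)(2,1).

u(t) = 3c_1e^(2t) + 2c_2e^(-t), v(t) = 2c_1e^(2t) + c_2e^(-t)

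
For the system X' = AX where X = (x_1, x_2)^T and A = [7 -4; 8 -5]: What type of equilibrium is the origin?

saddle

A = [[7,-4],[8,-5]]; det(A-λI) = λ^2 - 2λ - 3.
λ = -1, 3: opposite signs.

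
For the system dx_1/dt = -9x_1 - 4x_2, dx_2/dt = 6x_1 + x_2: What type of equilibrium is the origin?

A = [[-9,-4],[6,1]]; det(A-λI) = λ^2 + 8λ + 15.
λ = -5, -3: both negative.

stable node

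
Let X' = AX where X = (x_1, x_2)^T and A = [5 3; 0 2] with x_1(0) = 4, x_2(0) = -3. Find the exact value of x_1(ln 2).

44

A = [[5,3],[0,2]]; eigenvalues λ = 5, 2.
Eigenvectors: (-1,0) for λ=5, (-1,1) for λ=2.
From the initial condition, c_1 = -1, c_2 = -3.
x_1(ln 2) = (-1)(2^5)(-1) + (-3)(2^2)(-1) = 44.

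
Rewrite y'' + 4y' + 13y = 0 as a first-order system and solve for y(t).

y(t) = K_1e^(-2t)cos(3t) + K_2e^(-2t)sin(3t)

Let x_1 = y, x_2 = y'. Then x_1' = x_2 and x_2' = -13x_1 - 4x_2.
A = [[0,1],[-13,-4]]; det(A-λI) = λ^2 + 4λ + 13.
Eigenvalues λ = -2 ± 3i.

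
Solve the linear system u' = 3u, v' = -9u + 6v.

Coefficient matrix A = [[3, 0], [-9, 6]].
Characteristic polynomial det(A - λI) = λ^2 - 9λ + 18 = 0.
Eigenvalues λ = 6, 3.
For λ=6: (A-λI) row 1 is [-3, 0], so an eigenvector is (0, -1).
For λ=3: (A-λI) row 2 is [-9, 3], so an eigenvector is (1, 3).
General solution: c_1e^(6t)(0,-1) + c_2e^(3t)(1,3).

u(t) = c_2e^(3t), v(t) = -c_1e^(6t) + 3c_2e^(3t)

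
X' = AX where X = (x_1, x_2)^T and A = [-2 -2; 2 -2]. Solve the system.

Coefficient matrix A = [[-2, -2], [2, -2]].
Characteristic polynomial det(A - λI) = λ^2 + 4λ + 8 = 0.
Eigenvalues λ = -2 ± 2i (complex conjugate pair).
For λ=-2+2i: an eigenvector is (0,-1) - i(1,0) = (0 - i, -1).
A real fundamental pair from Re and Im of e^((-2+2i)t)v: X_1 = e^(-2t)(cos(2t)·(0,-1) + sin(2t)·(1,0)), X_2 = e^(-2t)(sin(2t)·(0,-1) - cos(2t)·(1,0)).
General solution: C_1X_1 + C_2X_2.

x_1(t) = C_1e^(-2t)sin(2t) - C_2e^(-2t)cos(2t), x_2(t) = -C_1e^(-2t)cos(2t) - C_2e^(-2t)sin(2t)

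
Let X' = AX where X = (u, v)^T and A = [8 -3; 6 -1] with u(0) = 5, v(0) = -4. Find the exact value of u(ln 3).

A = [[8,-3],[6,-1]]; eigenvalues λ = 5, 2.
Eigenvectors: (1,1) for λ=5, (1,2) for λ=2.
From the initial condition, c_1 = 14, c_2 = -9.
u(ln 3) = (14)(3^5)(1) + (-9)(3^2)(1) = 3321.

3321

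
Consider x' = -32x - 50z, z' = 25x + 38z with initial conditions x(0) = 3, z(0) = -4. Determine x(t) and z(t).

Coefficient matrix A = [[-32, -50], [25, 38]].
Characteristic polynomial det(A - λI) = λ^2 - 6λ + 34 = 0.
Eigenvalues λ = 3 ± 5i (complex conjugate pair).
For λ=3+5i: an eigenvector is (3,-2) - i(-1,1) = (3 + i, -2 - i).
A real fundamental pair from Re and Im of e^((3+5i)t)v: X_1 = e^(3t)(cos(5t)·(3,-2) + sin(5t)·(-1,1)), X_2 = e^(3t)(sin(5t)·(3,-2) - cos(5t)·(-1,1)).
General solution: c_1X_1 + c_2X_2.
Applying x(0)=3, z(0)=-4 gives c_1=-1, c_2=6.

x(t) = 19e^(3t)sin(5t) + 3e^(3t)cos(5t), z(t) = -13e^(3t)sin(5t) - 4e^(3t)cos(5t)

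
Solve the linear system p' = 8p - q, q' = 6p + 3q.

p(t) = -c_1e^(5t) - c_2e^(6t), q(t) = -3c_1e^(5t) - 2c_2e^(6t)

Coefficient matrix A = [[8, -1], [6, 3]].
Characteristic polynomial det(A - λI) = λ^2 - 11λ + 30 = 0.
Eigenvalues λ = 5, 6.
For λ=5: (A-λI) row 1 is [3, -1], so an eigenvector is (-1, -3).
For λ=6: (A-λI) row 1 is [2, -1], so an eigenvector is (-1, -2).
General solution: c_1e^(5t)(-1,-3) + c_2e^(6t)(-1,-2).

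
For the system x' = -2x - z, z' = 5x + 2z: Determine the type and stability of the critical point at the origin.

center

A = [[-2,-1],[5,2]]; det(A-λI) = λ^2 + 1.
λ = 0 ± i: zero real part.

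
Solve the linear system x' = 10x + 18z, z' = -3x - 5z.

Coefficient matrix A = [[10, 18], [-3, -5]].
Characteristic polynomial det(A - λI) = λ^2 - 5λ + 4 = 0.
Eigenvalues λ = 4, 1.
For λ=4: (A-λI) row 1 is [6, 18], so an eigenvector is (-3, 1).
For λ=1: (A-λI) row 1 is [9, 18], so an eigenvector is (-2, 1).
General solution: K_1e^(4t)(-3,1) + K_2e^(t)(-2,1).

x(t) = -3K_1e^(4t) - 2K_2e^(t), z(t) = K_1e^(4t) + K_2e^(t)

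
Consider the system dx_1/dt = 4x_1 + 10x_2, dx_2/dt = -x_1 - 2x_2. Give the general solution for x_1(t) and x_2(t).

x_1(t) = -K_1e^(t)sin(t) + 3K_1e^(t)cos(t) + 3K_2e^(t)sin(t) + K_2e^(t)cos(t), x_2(t) = -K_1e^(t)cos(t) - K_2e^(t)sin(t)

Coefficient matrix A = [[4, 10], [-1, -2]].
Characteristic polynomial det(A - λI) = λ^2 - 2λ + 2 = 0.
Eigenvalues λ = 1 ± i (complex conjugate pair).
For λ=1+i: an eigenvector is (3,-1) - i(-1,0) = (3 + i, -1).
A real fundamental pair from Re and Im of e^((1+i)t)v: X_1 = e^(t)(cos(t)·(3,-1) + sin(t)·(-1,0)), X_2 = e^(t)(sin(t)·(3,-1) - cos(t)·(-1,0)).
General solution: K_1X_1 + K_2X_2.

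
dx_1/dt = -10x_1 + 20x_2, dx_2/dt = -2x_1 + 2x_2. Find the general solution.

Coefficient matrix A = [[-10, 20], [-2, 2]].
Characteristic polynomial det(A - λI) = λ^2 + 8λ + 20 = 0.
Eigenvalues λ = -4 ± 2i (complex conjugate pair).
For λ=-4+2i: an eigenvector is (-3,-1) - i(-1,0) = (-3 + i, -1).
A real fundamental pair from Re and Im of e^((-4+2i)t)v: X_1 = e^(-4t)(cos(2t)·(-3,-1) + sin(2t)·(-1,0)), X_2 = e^(-4t)(sin(2t)·(-3,-1) - cos(2t)·(-1,0)).
General solution: c_1X_1 + c_2X_2.

x_1(t) = -c_1e^(-4t)sin(2t) - 3c_1e^(-4t)cos(2t) - 3c_2e^(-4t)sin(2t) + c_2e^(-4t)cos(2t), x_2(t) = -c_1e^(-4t)cos(2t) - c_2e^(-4t)sin(2t)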